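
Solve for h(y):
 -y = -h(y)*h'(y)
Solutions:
 h(y) = -sqrt(C1 + y^2)
 h(y) = sqrt(C1 + y^2)


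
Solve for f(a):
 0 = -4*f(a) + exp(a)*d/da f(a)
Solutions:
 f(a) = C1*exp(-4*exp(-a))


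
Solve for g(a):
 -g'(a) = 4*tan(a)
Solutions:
 g(a) = C1 + 4*log(cos(a))


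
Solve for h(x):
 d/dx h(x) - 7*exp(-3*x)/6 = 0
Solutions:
 h(x) = C1 - 7*exp(-3*x)/18


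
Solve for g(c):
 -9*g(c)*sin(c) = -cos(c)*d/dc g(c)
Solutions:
 g(c) = C1/cos(c)^9


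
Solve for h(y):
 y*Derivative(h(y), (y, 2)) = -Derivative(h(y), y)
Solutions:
 h(y) = C1 + C2*log(y)


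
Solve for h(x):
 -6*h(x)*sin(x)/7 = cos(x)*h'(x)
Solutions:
 h(x) = C1*cos(x)^(6/7)


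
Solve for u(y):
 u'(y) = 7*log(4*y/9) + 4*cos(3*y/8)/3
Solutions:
 u(y) = C1 + 7*y*log(y) - 14*y*log(3) - 7*y + 14*y*log(2) + 32*sin(3*y/8)/9


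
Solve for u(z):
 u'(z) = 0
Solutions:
 u(z) = C1


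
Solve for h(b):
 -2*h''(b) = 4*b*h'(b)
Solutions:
 h(b) = C1 + C2*erf(b)


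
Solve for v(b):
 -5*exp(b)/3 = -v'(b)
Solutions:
 v(b) = C1 + 5*exp(b)/3


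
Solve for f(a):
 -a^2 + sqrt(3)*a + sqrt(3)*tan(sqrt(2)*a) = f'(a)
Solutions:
 f(a) = C1 - a^3/3 + sqrt(3)*a^2/2 - sqrt(6)*log(cos(sqrt(2)*a))/2


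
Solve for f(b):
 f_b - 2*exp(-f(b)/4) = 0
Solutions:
 f(b) = 4*log(C1 + b/2)


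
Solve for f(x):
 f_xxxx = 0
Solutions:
 f(x) = C1 + C2*x + C3*x^2 + C4*x^3


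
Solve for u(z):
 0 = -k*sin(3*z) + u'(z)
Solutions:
 u(z) = C1 - k*cos(3*z)/3


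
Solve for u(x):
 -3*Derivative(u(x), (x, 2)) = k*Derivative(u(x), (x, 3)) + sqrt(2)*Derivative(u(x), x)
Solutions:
 u(x) = C1 + C2*exp(x*(sqrt(-4*sqrt(2)*k + 9) - 3)/(2*k)) + C3*exp(-x*(sqrt(-4*sqrt(2)*k + 9) + 3)/(2*k))


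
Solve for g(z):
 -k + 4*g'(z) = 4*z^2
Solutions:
 g(z) = C1 + k*z/4 + z^3/3


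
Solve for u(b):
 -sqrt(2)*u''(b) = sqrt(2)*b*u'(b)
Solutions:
 u(b) = C1 + C2*erf(sqrt(2)*b/2)


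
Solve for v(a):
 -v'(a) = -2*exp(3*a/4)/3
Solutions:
 v(a) = C1 + 8*exp(3*a/4)/9


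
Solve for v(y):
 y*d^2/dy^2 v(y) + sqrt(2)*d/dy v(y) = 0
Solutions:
 v(y) = C1 + C2*y^(1 - sqrt(2))


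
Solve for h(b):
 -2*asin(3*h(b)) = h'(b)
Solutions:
 Integral(1/asin(3*_y), (_y, h(b))) = C1 - 2*b


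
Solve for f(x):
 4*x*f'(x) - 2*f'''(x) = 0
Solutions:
 f(x) = C1 + Integral(C2*airyai(2^(1/3)*x) + C3*airybi(2^(1/3)*x), x)


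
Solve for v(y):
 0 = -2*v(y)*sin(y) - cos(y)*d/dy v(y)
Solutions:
 v(y) = C1*cos(y)^2


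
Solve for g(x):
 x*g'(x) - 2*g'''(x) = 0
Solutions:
 g(x) = C1 + Integral(C2*airyai(2^(2/3)*x/2) + C3*airybi(2^(2/3)*x/2), x)


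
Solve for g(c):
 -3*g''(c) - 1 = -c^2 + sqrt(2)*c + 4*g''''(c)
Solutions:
 g(c) = C1 + C2*c + C3*sin(sqrt(3)*c/2) + C4*cos(sqrt(3)*c/2) + c^4/36 - sqrt(2)*c^3/18 - 11*c^2/18


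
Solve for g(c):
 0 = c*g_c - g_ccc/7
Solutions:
 g(c) = C1 + Integral(C2*airyai(7^(1/3)*c) + C3*airybi(7^(1/3)*c), c)


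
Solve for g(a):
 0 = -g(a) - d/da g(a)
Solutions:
 g(a) = C1*exp(-a)


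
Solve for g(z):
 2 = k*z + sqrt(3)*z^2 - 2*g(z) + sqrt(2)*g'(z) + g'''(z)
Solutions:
 g(z) = C1*exp(z*(-3*(1 + sqrt(2*sqrt(2)/27 + 1))^(1/3) + sqrt(2)/(1 + sqrt(2*sqrt(2)/27 + 1))^(1/3))/6)*sin(z*(sqrt(6)/(1 + sqrt(2*sqrt(2)/27 + 1))^(1/3) + 3*sqrt(3)*(1 + sqrt(2*sqrt(2)/27 + 1))^(1/3))/6) + C2*exp(z*(-3*(1 + sqrt(2*sqrt(2)/27 + 1))^(1/3) + sqrt(2)/(1 + sqrt(2*sqrt(2)/27 + 1))^(1/3))/6)*cos(z*(sqrt(6)/(1 + sqrt(2*sqrt(2)/27 + 1))^(1/3) + 3*sqrt(3)*(1 + sqrt(2*sqrt(2)/27 + 1))^(1/3))/6) + C3*exp(z*(-sqrt(2)/(3*(1 + sqrt(2*sqrt(2)/27 + 1))^(1/3)) + (1 + sqrt(2*sqrt(2)/27 + 1))^(1/3))) + k*z/2 + sqrt(2)*k/4 + sqrt(3)*z^2/2 + sqrt(6)*z/2 - 1 + sqrt(3)/2


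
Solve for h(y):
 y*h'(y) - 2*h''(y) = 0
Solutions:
 h(y) = C1 + C2*erfi(y/2)


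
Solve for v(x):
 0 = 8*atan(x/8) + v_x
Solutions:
 v(x) = C1 - 8*x*atan(x/8) + 32*log(x^2 + 64)


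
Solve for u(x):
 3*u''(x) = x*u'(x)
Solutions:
 u(x) = C1 + C2*erfi(sqrt(6)*x/6)


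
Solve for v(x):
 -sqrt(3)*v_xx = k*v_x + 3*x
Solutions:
 v(x) = C1 + C2*exp(-sqrt(3)*k*x/3) - 3*x^2/(2*k) + 3*sqrt(3)*x/k^2


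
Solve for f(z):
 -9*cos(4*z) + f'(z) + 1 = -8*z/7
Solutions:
 f(z) = C1 - 4*z^2/7 - z + 9*sin(4*z)/4


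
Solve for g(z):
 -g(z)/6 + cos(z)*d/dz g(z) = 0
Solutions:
 g(z) = C1*(sin(z) + 1)^(1/12)/(sin(z) - 1)^(1/12)


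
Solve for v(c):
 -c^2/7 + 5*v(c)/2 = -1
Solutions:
 v(c) = 2*c^2/35 - 2/5


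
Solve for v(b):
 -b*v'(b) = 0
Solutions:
 v(b) = C1


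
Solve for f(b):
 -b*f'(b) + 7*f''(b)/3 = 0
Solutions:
 f(b) = C1 + C2*erfi(sqrt(42)*b/14)


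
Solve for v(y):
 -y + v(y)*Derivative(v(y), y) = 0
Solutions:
 v(y) = -sqrt(C1 + y^2)
 v(y) = sqrt(C1 + y^2)


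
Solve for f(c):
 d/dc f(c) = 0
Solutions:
 f(c) = C1


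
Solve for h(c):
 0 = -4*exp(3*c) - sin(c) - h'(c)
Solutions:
 h(c) = C1 - 4*exp(3*c)/3 + cos(c)


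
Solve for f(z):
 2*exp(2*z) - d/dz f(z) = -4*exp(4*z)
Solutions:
 f(z) = C1 + exp(4*z) + exp(2*z)


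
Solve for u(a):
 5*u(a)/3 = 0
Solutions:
 u(a) = 0


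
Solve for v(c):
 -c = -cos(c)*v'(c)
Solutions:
 v(c) = C1 + Integral(c/cos(c), c)


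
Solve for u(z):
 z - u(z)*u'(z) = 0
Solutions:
 u(z) = -sqrt(C1 + z^2)
 u(z) = sqrt(C1 + z^2)


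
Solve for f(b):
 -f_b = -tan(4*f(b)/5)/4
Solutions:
 f(b) = -5*asin(C1*exp(b/5))/4 + 5*pi/4
 f(b) = 5*asin(C1*exp(b/5))/4


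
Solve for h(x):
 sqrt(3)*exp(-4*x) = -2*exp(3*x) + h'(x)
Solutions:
 h(x) = C1 + 2*exp(3*x)/3 - sqrt(3)*exp(-4*x)/4


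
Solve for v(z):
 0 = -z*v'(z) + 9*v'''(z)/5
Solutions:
 v(z) = C1 + Integral(C2*airyai(15^(1/3)*z/3) + C3*airybi(15^(1/3)*z/3), z)


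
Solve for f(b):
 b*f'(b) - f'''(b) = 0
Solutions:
 f(b) = C1 + Integral(C2*airyai(b) + C3*airybi(b), b)


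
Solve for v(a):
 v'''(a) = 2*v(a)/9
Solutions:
 v(a) = C3*exp(6^(1/3)*a/3) + (C1*sin(2^(1/3)*3^(5/6)*a/6) + C2*cos(2^(1/3)*3^(5/6)*a/6))*exp(-6^(1/3)*a/6)


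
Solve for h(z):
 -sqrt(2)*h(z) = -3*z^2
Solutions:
 h(z) = 3*sqrt(2)*z^2/2


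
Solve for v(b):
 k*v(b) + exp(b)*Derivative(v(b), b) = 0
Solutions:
 v(b) = C1*exp(k*exp(-b))


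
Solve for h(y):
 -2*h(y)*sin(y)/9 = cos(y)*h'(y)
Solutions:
 h(y) = C1*cos(y)^(2/9)


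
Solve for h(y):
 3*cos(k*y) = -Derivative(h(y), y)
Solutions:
 h(y) = C1 - 3*sin(k*y)/k


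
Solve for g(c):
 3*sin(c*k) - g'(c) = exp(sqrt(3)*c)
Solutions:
 g(c) = C1 - sqrt(3)*exp(sqrt(3)*c)/3 - 3*cos(c*k)/k


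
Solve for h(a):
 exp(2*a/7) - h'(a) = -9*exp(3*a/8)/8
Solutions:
 h(a) = C1 + 3*exp(3*a/8) + 7*exp(2*a/7)/2


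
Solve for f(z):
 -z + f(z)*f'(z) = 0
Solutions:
 f(z) = -sqrt(C1 + z^2)
 f(z) = sqrt(C1 + z^2)


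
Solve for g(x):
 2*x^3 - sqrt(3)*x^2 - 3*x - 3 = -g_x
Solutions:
 g(x) = C1 - x^4/2 + sqrt(3)*x^3/3 + 3*x^2/2 + 3*x


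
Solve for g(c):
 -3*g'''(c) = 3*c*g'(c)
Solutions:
 g(c) = C1 + Integral(C2*airyai(-c) + C3*airybi(-c), c)


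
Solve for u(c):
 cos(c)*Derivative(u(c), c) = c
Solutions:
 u(c) = C1 + Integral(c/cos(c), c)


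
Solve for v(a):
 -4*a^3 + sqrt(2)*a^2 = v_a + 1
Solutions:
 v(a) = C1 - a^4 + sqrt(2)*a^3/3 - a


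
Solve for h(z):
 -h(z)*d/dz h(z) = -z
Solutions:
 h(z) = -sqrt(C1 + z^2)
 h(z) = sqrt(C1 + z^2)


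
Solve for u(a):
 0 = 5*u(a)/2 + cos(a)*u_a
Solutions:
 u(a) = C1*(sin(a) - 1)^(5/4)/(sin(a) + 1)^(5/4)


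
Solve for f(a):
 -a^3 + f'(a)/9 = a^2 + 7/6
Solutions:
 f(a) = C1 + 9*a^4/4 + 3*a^3 + 21*a/2


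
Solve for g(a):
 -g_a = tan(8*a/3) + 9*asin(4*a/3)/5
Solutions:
 g(a) = C1 - 9*a*asin(4*a/3)/5 - 9*sqrt(9 - 16*a^2)/20 + 3*log(cos(8*a/3))/8


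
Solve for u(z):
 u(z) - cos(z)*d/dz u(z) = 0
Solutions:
 u(z) = C1*sqrt(sin(z) + 1)/sqrt(sin(z) - 1)


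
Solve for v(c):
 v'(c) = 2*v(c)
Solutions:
 v(c) = C1*exp(2*c)


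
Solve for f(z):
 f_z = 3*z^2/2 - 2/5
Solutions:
 f(z) = C1 + z^3/2 - 2*z/5


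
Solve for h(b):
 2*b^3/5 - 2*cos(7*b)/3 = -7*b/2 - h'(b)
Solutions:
 h(b) = C1 - b^4/10 - 7*b^2/4 + 2*sin(7*b)/21


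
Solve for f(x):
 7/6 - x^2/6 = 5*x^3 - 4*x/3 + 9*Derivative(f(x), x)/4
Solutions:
 f(x) = C1 - 5*x^4/9 - 2*x^3/81 + 8*x^2/27 + 14*x/27


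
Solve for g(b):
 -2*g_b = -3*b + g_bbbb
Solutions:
 g(b) = C1 + C4*exp(-2^(1/3)*b) + 3*b^2/4 + (C2*sin(2^(1/3)*sqrt(3)*b/2) + C3*cos(2^(1/3)*sqrt(3)*b/2))*exp(2^(1/3)*b/2)


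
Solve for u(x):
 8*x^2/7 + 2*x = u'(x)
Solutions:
 u(x) = C1 + 8*x^3/21 + x^2


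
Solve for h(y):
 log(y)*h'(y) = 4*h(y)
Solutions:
 h(y) = C1*exp(4*li(y))


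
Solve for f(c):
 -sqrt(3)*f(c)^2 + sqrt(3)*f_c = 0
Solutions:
 f(c) = -1/(C1 + c)


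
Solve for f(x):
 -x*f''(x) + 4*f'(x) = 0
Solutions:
 f(x) = C1 + C2*x^5


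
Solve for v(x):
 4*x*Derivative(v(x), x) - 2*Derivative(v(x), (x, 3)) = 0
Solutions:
 v(x) = C1 + Integral(C2*airyai(2^(1/3)*x) + C3*airybi(2^(1/3)*x), x)


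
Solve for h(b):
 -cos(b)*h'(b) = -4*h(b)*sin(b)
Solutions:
 h(b) = C1/cos(b)^4


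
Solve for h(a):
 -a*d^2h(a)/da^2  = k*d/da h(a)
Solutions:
 h(a) = C1 + a^(1 - re(k))*(C2*sin(log(a)*Abs(im(k))) + C3*cos(log(a)*im(k)))


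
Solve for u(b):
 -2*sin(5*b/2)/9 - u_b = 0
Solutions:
 u(b) = C1 + 4*cos(5*b/2)/45


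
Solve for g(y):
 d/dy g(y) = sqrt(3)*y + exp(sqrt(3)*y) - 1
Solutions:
 g(y) = C1 + sqrt(3)*y^2/2 - y + sqrt(3)*exp(sqrt(3)*y)/3


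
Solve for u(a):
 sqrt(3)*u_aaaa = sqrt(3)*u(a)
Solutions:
 u(a) = C1*exp(-a) + C2*exp(a) + C3*sin(a) + C4*cos(a)


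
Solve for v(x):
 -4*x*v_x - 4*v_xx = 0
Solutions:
 v(x) = C1 + C2*erf(sqrt(2)*x/2)


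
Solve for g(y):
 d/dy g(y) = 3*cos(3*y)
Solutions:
 g(y) = C1 + sin(3*y)


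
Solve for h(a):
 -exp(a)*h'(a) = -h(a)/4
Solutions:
 h(a) = C1*exp(-exp(-a)/4)


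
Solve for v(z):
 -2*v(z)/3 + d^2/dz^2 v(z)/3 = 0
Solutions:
 v(z) = C1*exp(-sqrt(2)*z) + C2*exp(sqrt(2)*z)


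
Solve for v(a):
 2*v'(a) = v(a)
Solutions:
 v(a) = C1*exp(a/2)


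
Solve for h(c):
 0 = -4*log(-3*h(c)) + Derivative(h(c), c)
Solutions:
 -Integral(1/(log(-_y) + log(3)), (_y, h(c)))/4 = C1 - c


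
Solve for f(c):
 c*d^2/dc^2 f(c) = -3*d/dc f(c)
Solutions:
 f(c) = C1 + C2/c^2


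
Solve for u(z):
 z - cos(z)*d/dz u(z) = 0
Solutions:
 u(z) = C1 + Integral(z/cos(z), z)


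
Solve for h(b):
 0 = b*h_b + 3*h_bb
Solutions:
 h(b) = C1 + C2*erf(sqrt(6)*b/6)


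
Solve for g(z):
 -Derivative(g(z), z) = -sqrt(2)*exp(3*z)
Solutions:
 g(z) = C1 + sqrt(2)*exp(3*z)/3


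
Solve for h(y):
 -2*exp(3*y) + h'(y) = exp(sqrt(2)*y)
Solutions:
 h(y) = C1 + 2*exp(3*y)/3 + sqrt(2)*exp(sqrt(2)*y)/2


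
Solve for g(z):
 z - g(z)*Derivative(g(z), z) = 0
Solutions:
 g(z) = -sqrt(C1 + z^2)
 g(z) = sqrt(C1 + z^2)


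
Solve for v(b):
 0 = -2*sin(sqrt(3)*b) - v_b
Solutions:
 v(b) = C1 + 2*sqrt(3)*cos(sqrt(3)*b)/3


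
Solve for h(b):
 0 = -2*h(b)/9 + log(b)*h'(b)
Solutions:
 h(b) = C1*exp(2*li(b)/9)


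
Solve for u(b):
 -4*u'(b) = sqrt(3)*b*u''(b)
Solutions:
 u(b) = C1 + C2*b^(1 - 4*sqrt(3)/3)


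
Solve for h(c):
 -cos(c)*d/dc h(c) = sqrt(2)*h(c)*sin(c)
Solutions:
 h(c) = C1*cos(c)^(sqrt(2))


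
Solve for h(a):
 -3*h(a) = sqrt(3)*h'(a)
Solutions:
 h(a) = C1*exp(-sqrt(3)*a)


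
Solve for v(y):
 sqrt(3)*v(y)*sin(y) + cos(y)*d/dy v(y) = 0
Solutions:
 v(y) = C1*cos(y)^(sqrt(3))


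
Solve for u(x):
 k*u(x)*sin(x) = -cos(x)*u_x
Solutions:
 u(x) = C1*exp(k*log(cos(x)))


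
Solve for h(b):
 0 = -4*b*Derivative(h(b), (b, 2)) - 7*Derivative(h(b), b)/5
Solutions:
 h(b) = C1 + C2*b^(13/20)


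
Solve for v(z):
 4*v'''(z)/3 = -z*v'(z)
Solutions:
 v(z) = C1 + Integral(C2*airyai(-6^(1/3)*z/2) + C3*airybi(-6^(1/3)*z/2), z)


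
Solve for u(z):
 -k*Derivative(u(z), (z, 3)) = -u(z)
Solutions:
 u(z) = C1*exp(z*(1/k)^(1/3)) + C2*exp(z*(-1 + sqrt(3)*I)*(1/k)^(1/3)/2) + C3*exp(-z*(1 + sqrt(3)*I)*(1/k)^(1/3)/2)


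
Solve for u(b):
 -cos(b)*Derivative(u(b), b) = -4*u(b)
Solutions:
 u(b) = C1*(sin(b)^2 + 2*sin(b) + 1)/(sin(b)^2 - 2*sin(b) + 1)


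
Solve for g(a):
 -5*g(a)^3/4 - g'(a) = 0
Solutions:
 g(a) = -sqrt(2)*sqrt(-1/(C1 - 5*a))
 g(a) = sqrt(2)*sqrt(-1/(C1 - 5*a))


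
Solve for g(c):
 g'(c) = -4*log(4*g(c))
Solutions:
 Integral(1/(log(_y) + 2*log(2)), (_y, g(c)))/4 = C1 - c


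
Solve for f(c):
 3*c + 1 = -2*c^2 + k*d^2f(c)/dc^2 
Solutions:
 f(c) = C1 + C2*c + c^4/(6*k) + c^3/(2*k) + c^2/(2*k)


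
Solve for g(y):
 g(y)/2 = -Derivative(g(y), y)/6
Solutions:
 g(y) = C1*exp(-3*y)


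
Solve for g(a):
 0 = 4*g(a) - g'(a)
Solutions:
 g(a) = C1*exp(4*a)


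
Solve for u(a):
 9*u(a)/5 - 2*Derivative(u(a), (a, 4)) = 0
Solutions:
 u(a) = C1*exp(-10^(3/4)*sqrt(3)*a/10) + C2*exp(10^(3/4)*sqrt(3)*a/10) + C3*sin(10^(3/4)*sqrt(3)*a/10) + C4*cos(10^(3/4)*sqrt(3)*a/10)


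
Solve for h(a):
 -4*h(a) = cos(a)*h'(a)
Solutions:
 h(a) = C1*(sin(a)^2 - 2*sin(a) + 1)/(sin(a)^2 + 2*sin(a) + 1)


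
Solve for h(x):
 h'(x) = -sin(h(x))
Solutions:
 h(x) = -acos((-C1 - exp(2*x))/(C1 - exp(2*x))) + 2*pi
 h(x) = acos((-C1 - exp(2*x))/(C1 - exp(2*x)))


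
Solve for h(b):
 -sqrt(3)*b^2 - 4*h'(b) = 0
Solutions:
 h(b) = C1 - sqrt(3)*b^3/12


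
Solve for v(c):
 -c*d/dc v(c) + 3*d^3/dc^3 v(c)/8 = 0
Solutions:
 v(c) = C1 + Integral(C2*airyai(2*3^(2/3)*c/3) + C3*airybi(2*3^(2/3)*c/3), c)


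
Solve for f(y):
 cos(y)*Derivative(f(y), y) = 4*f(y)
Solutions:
 f(y) = C1*(sin(y)^2 + 2*sin(y) + 1)/(sin(y)^2 - 2*sin(y) + 1)


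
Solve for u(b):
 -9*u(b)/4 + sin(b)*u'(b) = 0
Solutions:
 u(b) = C1*(cos(b) - 1)^(9/8)/(cos(b) + 1)^(9/8)


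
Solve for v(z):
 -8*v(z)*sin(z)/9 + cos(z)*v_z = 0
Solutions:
 v(z) = C1/cos(z)^(8/9)


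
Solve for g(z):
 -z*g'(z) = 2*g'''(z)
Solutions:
 g(z) = C1 + Integral(C2*airyai(-2^(2/3)*z/2) + C3*airybi(-2^(2/3)*z/2), z)


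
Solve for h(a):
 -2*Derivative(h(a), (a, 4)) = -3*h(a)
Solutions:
 h(a) = C1*exp(-2^(3/4)*3^(1/4)*a/2) + C2*exp(2^(3/4)*3^(1/4)*a/2) + C3*sin(2^(3/4)*3^(1/4)*a/2) + C4*cos(2^(3/4)*3^(1/4)*a/2)


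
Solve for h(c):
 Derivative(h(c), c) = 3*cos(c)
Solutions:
 h(c) = C1 + 3*sin(c)


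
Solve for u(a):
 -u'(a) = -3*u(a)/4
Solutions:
 u(a) = C1*exp(3*a/4)


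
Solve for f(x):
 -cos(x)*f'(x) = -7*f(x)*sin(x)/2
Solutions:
 f(x) = C1/cos(x)^(7/2)


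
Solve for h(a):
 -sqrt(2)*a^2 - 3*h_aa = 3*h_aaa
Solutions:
 h(a) = C1 + C2*a + C3*exp(-a) - sqrt(2)*a^4/36 + sqrt(2)*a^3/9 - sqrt(2)*a^2/3


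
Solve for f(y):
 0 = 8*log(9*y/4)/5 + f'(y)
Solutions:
 f(y) = C1 - 8*y*log(y)/5 - 16*y*log(3)/5 + 8*y/5 + 16*y*log(2)/5


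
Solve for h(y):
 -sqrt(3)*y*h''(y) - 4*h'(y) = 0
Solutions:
 h(y) = C1 + C2*y^(1 - 4*sqrt(3)/3)


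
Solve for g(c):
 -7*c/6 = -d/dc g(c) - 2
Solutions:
 g(c) = C1 + 7*c^2/12 - 2*c


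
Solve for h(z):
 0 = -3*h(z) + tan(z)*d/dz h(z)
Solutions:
 h(z) = C1*sin(z)^3


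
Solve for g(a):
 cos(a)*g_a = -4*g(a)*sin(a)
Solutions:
 g(a) = C1*cos(a)^4


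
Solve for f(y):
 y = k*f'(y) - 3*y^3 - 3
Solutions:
 f(y) = C1 + 3*y^4/(4*k) + y^2/(2*k) + 3*y/k


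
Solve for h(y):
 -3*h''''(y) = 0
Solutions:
 h(y) = C1 + C2*y + C3*y^2 + C4*y^3


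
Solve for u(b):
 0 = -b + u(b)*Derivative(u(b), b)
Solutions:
 u(b) = -sqrt(C1 + b^2)
 u(b) = sqrt(C1 + b^2)


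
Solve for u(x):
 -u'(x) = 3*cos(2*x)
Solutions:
 u(x) = C1 - 3*sin(2*x)/2


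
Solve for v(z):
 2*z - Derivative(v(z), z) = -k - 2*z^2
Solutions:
 v(z) = C1 + k*z + 2*z^3/3 + z^2


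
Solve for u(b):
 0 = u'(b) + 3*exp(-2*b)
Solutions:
 u(b) = C1 + 3*exp(-2*b)/2


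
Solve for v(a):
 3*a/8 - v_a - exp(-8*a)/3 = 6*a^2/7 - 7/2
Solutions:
 v(a) = C1 - 2*a^3/7 + 3*a^2/16 + 7*a/2 + exp(-8*a)/24


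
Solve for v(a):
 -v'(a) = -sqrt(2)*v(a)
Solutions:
 v(a) = C1*exp(sqrt(2)*a)


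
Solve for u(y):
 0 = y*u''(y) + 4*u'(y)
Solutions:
 u(y) = C1 + C2/y^3


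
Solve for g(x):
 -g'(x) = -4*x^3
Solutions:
 g(x) = C1 + x^4


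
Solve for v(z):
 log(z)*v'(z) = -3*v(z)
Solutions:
 v(z) = C1*exp(-3*li(z))


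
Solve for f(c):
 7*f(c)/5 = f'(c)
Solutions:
 f(c) = C1*exp(7*c/5)


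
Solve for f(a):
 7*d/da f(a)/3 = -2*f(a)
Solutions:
 f(a) = C1*exp(-6*a/7)


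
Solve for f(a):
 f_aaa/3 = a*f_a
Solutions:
 f(a) = C1 + Integral(C2*airyai(3^(1/3)*a) + C3*airybi(3^(1/3)*a), a)


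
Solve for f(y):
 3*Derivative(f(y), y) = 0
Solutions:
 f(y) = C1


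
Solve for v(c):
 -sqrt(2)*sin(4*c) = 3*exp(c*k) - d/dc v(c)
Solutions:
 v(c) = C1 - sqrt(2)*cos(4*c)/4 + 3*exp(c*k)/k


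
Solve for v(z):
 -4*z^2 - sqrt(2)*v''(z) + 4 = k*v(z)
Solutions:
 v(z) = C1*exp(-2^(3/4)*z*sqrt(-k)/2) + C2*exp(2^(3/4)*z*sqrt(-k)/2) - 4*z^2/k + 4/k + 8*sqrt(2)/k^2


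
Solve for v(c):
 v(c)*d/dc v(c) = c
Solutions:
 v(c) = -sqrt(C1 + c^2)
 v(c) = sqrt(C1 + c^2)


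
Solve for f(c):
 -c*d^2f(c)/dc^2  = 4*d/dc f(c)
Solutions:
 f(c) = C1 + C2/c^3


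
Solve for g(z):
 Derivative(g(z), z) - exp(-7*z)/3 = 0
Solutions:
 g(z) = C1 - exp(-7*z)/21


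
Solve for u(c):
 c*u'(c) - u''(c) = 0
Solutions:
 u(c) = C1 + C2*erfi(sqrt(2)*c/2)


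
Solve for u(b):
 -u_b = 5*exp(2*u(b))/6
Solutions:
 u(b) = log(-1/(C1 - 5*b))/2 + log(3)/2
 u(b) = log(-sqrt(1/(C1 + 5*b))) + log(3)/2


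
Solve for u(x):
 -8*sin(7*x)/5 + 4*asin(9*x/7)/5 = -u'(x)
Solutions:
 u(x) = C1 - 4*x*asin(9*x/7)/5 - 4*sqrt(49 - 81*x^2)/45 - 8*cos(7*x)/35


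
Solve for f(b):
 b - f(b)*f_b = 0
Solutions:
 f(b) = -sqrt(C1 + b^2)
 f(b) = sqrt(C1 + b^2)


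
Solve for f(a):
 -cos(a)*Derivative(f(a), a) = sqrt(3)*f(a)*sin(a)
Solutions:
 f(a) = C1*cos(a)^(sqrt(3))


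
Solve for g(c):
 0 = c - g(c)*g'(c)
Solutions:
 g(c) = -sqrt(C1 + c^2)
 g(c) = sqrt(C1 + c^2)


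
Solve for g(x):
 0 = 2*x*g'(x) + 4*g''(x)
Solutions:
 g(x) = C1 + C2*erf(x/2)


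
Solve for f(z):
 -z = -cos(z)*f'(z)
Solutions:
 f(z) = C1 + Integral(z/cos(z), z)


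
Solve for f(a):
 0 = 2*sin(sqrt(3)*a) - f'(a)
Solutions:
 f(a) = C1 - 2*sqrt(3)*cos(sqrt(3)*a)/3


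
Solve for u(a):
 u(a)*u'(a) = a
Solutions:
 u(a) = -sqrt(C1 + a^2)
 u(a) = sqrt(C1 + a^2)


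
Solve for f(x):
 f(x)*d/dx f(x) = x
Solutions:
 f(x) = -sqrt(C1 + x^2)
 f(x) = sqrt(C1 + x^2)


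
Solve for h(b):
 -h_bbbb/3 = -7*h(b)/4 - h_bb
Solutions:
 h(b) = C1*exp(-sqrt(2)*b*sqrt(3 + sqrt(30))/2) + C2*exp(sqrt(2)*b*sqrt(3 + sqrt(30))/2) + C3*sin(sqrt(2)*b*sqrt(-3 + sqrt(30))/2) + C4*cos(sqrt(2)*b*sqrt(-3 + sqrt(30))/2)


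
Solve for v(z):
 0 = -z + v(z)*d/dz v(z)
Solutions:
 v(z) = -sqrt(C1 + z^2)
 v(z) = sqrt(C1 + z^2)


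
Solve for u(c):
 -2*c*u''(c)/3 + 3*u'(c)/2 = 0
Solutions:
 u(c) = C1 + C2*c^(13/4)


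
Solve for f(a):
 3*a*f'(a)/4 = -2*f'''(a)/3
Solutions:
 f(a) = C1 + Integral(C2*airyai(-3^(2/3)*a/2) + C3*airybi(-3^(2/3)*a/2), a)


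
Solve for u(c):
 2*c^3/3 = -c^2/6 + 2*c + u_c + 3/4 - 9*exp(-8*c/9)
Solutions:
 u(c) = C1 + c^4/6 + c^3/18 - c^2 - 3*c/4 - 81*exp(-8*c/9)/8


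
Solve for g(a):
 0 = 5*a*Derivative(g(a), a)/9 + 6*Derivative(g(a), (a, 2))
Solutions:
 g(a) = C1 + C2*erf(sqrt(15)*a/18)


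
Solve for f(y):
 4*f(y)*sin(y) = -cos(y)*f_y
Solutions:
 f(y) = C1*cos(y)^4


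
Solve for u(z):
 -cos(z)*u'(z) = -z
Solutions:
 u(z) = C1 + Integral(z/cos(z), z)


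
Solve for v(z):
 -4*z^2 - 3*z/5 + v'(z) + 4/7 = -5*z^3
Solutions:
 v(z) = C1 - 5*z^4/4 + 4*z^3/3 + 3*z^2/10 - 4*z/7


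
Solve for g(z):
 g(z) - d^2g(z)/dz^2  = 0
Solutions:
 g(z) = C1*exp(-z) + C2*exp(z)


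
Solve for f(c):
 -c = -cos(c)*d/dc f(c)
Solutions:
 f(c) = C1 + Integral(c/cos(c), c)


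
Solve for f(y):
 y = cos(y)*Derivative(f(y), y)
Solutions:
 f(y) = C1 + Integral(y/cos(y), y)


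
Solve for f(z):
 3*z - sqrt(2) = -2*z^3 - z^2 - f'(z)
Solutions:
 f(z) = C1 - z^4/2 - z^3/3 - 3*z^2/2 + sqrt(2)*z


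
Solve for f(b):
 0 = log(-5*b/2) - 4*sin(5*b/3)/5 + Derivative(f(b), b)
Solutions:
 f(b) = C1 - b*log(-b) - b*log(5) + b*log(2) + b - 12*cos(5*b/3)/25


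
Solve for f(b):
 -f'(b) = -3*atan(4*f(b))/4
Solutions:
 Integral(1/atan(4*_y), (_y, f(b))) = C1 + 3*b/4


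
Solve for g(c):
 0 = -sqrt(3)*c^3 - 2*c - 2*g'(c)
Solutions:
 g(c) = C1 - sqrt(3)*c^4/8 - c^2/2


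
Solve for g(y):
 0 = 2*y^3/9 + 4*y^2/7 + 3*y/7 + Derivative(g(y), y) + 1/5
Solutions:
 g(y) = C1 - y^4/18 - 4*y^3/21 - 3*y^2/14 - y/5


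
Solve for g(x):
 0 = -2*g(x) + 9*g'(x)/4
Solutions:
 g(x) = C1*exp(8*x/9)


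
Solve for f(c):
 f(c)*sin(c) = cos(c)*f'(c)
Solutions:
 f(c) = C1/cos(c)


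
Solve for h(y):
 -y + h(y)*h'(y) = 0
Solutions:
 h(y) = -sqrt(C1 + y^2)
 h(y) = sqrt(C1 + y^2)


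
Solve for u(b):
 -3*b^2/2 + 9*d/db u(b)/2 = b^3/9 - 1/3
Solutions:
 u(b) = C1 + b^4/162 + b^3/9 - 2*b/27


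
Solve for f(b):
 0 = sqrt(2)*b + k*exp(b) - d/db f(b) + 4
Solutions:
 f(b) = C1 + sqrt(2)*b^2/2 + 4*b + k*exp(b)


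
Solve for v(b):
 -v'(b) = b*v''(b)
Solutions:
 v(b) = C1 + C2*log(b)


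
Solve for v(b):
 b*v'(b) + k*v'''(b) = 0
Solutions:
 v(b) = C1 + Integral(C2*airyai(b*(-1/k)^(1/3)) + C3*airybi(b*(-1/k)^(1/3)), b)


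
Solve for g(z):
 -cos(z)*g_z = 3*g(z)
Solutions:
 g(z) = C1*(sin(z) - 1)^(3/2)/(sin(z) + 1)^(3/2)


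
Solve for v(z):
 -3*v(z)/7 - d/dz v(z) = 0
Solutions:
 v(z) = C1*exp(-3*z/7)


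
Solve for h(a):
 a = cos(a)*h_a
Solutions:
 h(a) = C1 + Integral(a/cos(a), a)


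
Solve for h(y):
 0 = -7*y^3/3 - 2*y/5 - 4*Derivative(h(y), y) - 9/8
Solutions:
 h(y) = C1 - 7*y^4/48 - y^2/20 - 9*y/32


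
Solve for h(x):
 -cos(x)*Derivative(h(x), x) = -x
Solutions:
 h(x) = C1 + Integral(x/cos(x), x)


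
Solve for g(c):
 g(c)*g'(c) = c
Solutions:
 g(c) = -sqrt(C1 + c^2)
 g(c) = sqrt(C1 + c^2)


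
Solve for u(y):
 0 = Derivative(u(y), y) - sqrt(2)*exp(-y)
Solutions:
 u(y) = C1 - sqrt(2)*exp(-y)


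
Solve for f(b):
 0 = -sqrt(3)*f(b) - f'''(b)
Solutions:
 f(b) = C3*exp(-3^(1/6)*b) + (C1*sin(3^(2/3)*b/2) + C2*cos(3^(2/3)*b/2))*exp(3^(1/6)*b/2)


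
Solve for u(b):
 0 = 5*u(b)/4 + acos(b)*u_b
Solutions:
 u(b) = C1*exp(-5*Integral(1/acos(b), b)/4)


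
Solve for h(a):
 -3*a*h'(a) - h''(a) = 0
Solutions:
 h(a) = C1 + C2*erf(sqrt(6)*a/2)


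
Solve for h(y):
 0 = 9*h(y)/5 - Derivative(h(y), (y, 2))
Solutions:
 h(y) = C1*exp(-3*sqrt(5)*y/5) + C2*exp(3*sqrt(5)*y/5)


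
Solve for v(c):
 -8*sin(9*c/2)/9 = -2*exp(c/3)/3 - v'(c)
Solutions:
 v(c) = C1 - 2*exp(c/3) - 16*cos(9*c/2)/81


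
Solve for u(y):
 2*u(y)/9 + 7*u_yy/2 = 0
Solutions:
 u(y) = C1*sin(2*sqrt(7)*y/21) + C2*cos(2*sqrt(7)*y/21)


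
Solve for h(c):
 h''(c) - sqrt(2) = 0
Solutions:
 h(c) = C1 + C2*c + sqrt(2)*c^2/2


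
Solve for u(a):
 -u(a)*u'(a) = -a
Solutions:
 u(a) = -sqrt(C1 + a^2)
 u(a) = sqrt(C1 + a^2)


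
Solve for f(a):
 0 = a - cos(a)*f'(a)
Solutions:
 f(a) = C1 + Integral(a/cos(a), a)


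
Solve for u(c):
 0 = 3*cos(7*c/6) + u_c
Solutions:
 u(c) = C1 - 18*sin(7*c/6)/7


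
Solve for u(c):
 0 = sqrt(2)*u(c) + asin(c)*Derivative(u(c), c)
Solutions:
 u(c) = C1*exp(-sqrt(2)*Integral(1/asin(c), c))


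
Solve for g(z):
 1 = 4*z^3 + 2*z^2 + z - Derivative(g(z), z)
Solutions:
 g(z) = C1 + z^4 + 2*z^3/3 + z^2/2 - z


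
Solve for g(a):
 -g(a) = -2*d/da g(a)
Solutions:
 g(a) = C1*exp(a/2)


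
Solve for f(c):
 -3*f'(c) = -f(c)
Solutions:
 f(c) = C1*exp(c/3)


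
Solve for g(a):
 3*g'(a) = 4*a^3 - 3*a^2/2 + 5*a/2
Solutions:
 g(a) = C1 + a^4/3 - a^3/6 + 5*a^2/12


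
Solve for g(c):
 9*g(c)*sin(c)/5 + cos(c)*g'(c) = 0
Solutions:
 g(c) = C1*cos(c)^(9/5)


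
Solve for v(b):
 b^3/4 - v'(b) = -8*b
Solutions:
 v(b) = C1 + b^4/16 + 4*b^2


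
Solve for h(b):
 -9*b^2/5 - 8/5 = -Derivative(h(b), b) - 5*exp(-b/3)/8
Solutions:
 h(b) = C1 + 3*b^3/5 + 8*b/5 + 15*exp(-b/3)/8


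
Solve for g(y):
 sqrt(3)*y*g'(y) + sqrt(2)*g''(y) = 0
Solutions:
 g(y) = C1 + C2*erf(6^(1/4)*y/2)


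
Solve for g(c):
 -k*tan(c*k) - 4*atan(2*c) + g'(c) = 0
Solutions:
 g(c) = C1 + 4*c*atan(2*c) + k*Piecewise((-log(cos(c*k))/k, Ne(k, 0)), (0, True)) - log(4*c^2 + 1)


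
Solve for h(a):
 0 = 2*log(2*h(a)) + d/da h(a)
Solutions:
 Integral(1/(log(_y) + log(2)), (_y, h(a)))/2 = C1 - a


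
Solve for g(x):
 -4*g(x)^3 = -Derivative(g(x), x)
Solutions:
 g(x) = -sqrt(2)*sqrt(-1/(C1 + 4*x))/2
 g(x) = sqrt(2)*sqrt(-1/(C1 + 4*x))/2


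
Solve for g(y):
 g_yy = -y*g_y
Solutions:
 g(y) = C1 + C2*erf(sqrt(2)*y/2)


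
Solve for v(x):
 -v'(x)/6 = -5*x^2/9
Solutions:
 v(x) = C1 + 10*x^3/9


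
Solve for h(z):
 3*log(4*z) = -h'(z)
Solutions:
 h(z) = C1 - 3*z*log(z) - z*log(64) + 3*z


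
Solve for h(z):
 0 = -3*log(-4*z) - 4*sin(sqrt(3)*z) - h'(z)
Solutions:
 h(z) = C1 - 3*z*log(-z) - 6*z*log(2) + 3*z + 4*sqrt(3)*cos(sqrt(3)*z)/3


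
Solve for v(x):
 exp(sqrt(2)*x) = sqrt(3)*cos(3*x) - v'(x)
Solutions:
 v(x) = C1 - sqrt(2)*exp(sqrt(2)*x)/2 + sqrt(3)*sin(3*x)/3


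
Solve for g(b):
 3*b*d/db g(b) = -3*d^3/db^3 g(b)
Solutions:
 g(b) = C1 + Integral(C2*airyai(-b) + C3*airybi(-b), b)


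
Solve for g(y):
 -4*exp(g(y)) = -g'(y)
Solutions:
 g(y) = log(-1/(C1 + 4*y))


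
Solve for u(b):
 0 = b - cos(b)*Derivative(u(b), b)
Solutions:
 u(b) = C1 + Integral(b/cos(b), b)


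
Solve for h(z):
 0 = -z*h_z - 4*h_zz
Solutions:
 h(z) = C1 + C2*erf(sqrt(2)*z/4)


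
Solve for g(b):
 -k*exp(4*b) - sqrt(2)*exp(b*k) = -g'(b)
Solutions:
 g(b) = C1 + k*exp(4*b)/4 + sqrt(2)*exp(b*k)/k


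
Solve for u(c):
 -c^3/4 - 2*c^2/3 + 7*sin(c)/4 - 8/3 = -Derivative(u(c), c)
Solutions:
 u(c) = C1 + c^4/16 + 2*c^3/9 + 8*c/3 + 7*cos(c)/4


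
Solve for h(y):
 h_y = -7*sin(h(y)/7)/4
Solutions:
 7*y/4 + 7*log(cos(h(y)/7) - 1)/2 - 7*log(cos(h(y)/7) + 1)/2 = C1


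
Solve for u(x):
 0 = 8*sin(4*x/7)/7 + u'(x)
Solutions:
 u(x) = C1 + 2*cos(4*x/7)


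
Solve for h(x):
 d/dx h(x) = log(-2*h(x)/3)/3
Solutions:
 -3*Integral(1/(log(-_y) - log(3) + log(2)), (_y, h(x))) = C1 - x


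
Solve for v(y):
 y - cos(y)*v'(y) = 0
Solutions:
 v(y) = C1 + Integral(y/cos(y), y)


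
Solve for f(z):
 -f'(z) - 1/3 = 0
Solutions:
 f(z) = C1 - z/3


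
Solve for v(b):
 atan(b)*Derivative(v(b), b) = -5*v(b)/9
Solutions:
 v(b) = C1*exp(-5*Integral(1/atan(b), b)/9)


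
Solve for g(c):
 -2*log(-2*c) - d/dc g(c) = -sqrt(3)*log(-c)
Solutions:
 g(c) = C1 + c*(-2 + sqrt(3))*log(-c) + c*(-sqrt(3) - 2*log(2) + 2)


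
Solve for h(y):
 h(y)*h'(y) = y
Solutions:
 h(y) = -sqrt(C1 + y^2)
 h(y) = sqrt(C1 + y^2)


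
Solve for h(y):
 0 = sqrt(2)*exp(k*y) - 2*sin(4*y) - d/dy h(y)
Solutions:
 h(y) = C1 + cos(4*y)/2 + sqrt(2)*exp(k*y)/k


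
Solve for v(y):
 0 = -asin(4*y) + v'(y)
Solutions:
 v(y) = C1 + y*asin(4*y) + sqrt(1 - 16*y^2)/4


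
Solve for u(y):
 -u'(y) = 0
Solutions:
 u(y) = C1


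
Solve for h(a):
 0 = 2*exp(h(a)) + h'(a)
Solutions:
 h(a) = log(1/(C1 + 2*a))


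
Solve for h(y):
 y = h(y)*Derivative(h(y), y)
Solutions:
 h(y) = -sqrt(C1 + y^2)
 h(y) = sqrt(C1 + y^2)


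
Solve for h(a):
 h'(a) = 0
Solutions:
 h(a) = C1


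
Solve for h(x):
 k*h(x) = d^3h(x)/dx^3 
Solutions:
 h(x) = C1*exp(k^(1/3)*x) + C2*exp(k^(1/3)*x*(-1 + sqrt(3)*I)/2) + C3*exp(-k^(1/3)*x*(1 + sqrt(3)*I)/2)


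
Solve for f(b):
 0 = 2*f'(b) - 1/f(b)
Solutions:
 f(b) = -sqrt(C1 + b)
 f(b) = sqrt(C1 + b)


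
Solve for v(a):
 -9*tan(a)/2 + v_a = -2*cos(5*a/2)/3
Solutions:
 v(a) = C1 - 9*log(cos(a))/2 - 4*sin(5*a/2)/15


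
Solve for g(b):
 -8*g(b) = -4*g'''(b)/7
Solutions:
 g(b) = C3*exp(14^(1/3)*b) + (C1*sin(14^(1/3)*sqrt(3)*b/2) + C2*cos(14^(1/3)*sqrt(3)*b/2))*exp(-14^(1/3)*b/2)


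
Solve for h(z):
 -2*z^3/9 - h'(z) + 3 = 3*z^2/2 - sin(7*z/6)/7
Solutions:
 h(z) = C1 - z^4/18 - z^3/2 + 3*z - 6*cos(7*z/6)/49


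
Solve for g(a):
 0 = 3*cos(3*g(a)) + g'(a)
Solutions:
 g(a) = -asin((C1 + exp(18*a))/(C1 - exp(18*a)))/3 + pi/3
 g(a) = asin((C1 + exp(18*a))/(C1 - exp(18*a)))/3


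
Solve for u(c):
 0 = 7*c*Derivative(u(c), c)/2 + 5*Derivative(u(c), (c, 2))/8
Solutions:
 u(c) = C1 + C2*erf(sqrt(70)*c/5)


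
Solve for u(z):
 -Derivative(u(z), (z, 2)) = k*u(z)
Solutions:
 u(z) = C1*exp(-z*sqrt(-k)) + C2*exp(z*sqrt(-k))


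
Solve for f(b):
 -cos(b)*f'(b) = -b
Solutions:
 f(b) = C1 + Integral(b/cos(b), b)


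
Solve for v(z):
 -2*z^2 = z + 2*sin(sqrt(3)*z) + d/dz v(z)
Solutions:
 v(z) = C1 - 2*z^3/3 - z^2/2 + 2*sqrt(3)*cos(sqrt(3)*z)/3


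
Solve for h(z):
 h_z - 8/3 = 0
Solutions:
 h(z) = C1 + 8*z/3


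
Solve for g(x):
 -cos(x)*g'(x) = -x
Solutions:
 g(x) = C1 + Integral(x/cos(x), x)


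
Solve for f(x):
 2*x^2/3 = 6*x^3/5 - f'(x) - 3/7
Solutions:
 f(x) = C1 + 3*x^4/10 - 2*x^3/9 - 3*x/7


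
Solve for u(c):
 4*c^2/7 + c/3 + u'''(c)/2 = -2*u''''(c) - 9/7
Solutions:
 u(c) = C1 + C2*c + C3*c^2 + C4*exp(-c/4) - 2*c^5/105 + 89*c^4/252 - 383*c^3/63


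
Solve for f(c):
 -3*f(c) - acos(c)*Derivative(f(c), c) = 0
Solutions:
 f(c) = C1*exp(-3*Integral(1/acos(c), c))


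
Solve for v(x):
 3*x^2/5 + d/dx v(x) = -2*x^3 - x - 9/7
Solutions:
 v(x) = C1 - x^4/2 - x^3/5 - x^2/2 - 9*x/7


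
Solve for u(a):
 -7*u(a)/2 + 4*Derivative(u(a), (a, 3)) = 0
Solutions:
 u(a) = C3*exp(7^(1/3)*a/2) + (C1*sin(sqrt(3)*7^(1/3)*a/4) + C2*cos(sqrt(3)*7^(1/3)*a/4))*exp(-7^(1/3)*a/4)


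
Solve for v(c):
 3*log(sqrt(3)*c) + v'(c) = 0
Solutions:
 v(c) = C1 - 3*c*log(c) - 3*c*log(3)/2 + 3*c


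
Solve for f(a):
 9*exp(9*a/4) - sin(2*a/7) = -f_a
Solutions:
 f(a) = C1 - 4*exp(9*a/4) - 7*cos(2*a/7)/2


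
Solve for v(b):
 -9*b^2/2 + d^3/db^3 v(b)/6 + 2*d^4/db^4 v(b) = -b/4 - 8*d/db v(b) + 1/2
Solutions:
 v(b) = C1 + C2*exp(b*(-2 + (432*sqrt(46657) + 93313)^(-1/3) + (432*sqrt(46657) + 93313)^(1/3))/72)*sin(sqrt(3)*b*(-(432*sqrt(46657) + 93313)^(1/3) + (432*sqrt(46657) + 93313)^(-1/3))/72) + C3*exp(b*(-2 + (432*sqrt(46657) + 93313)^(-1/3) + (432*sqrt(46657) + 93313)^(1/3))/72)*cos(sqrt(3)*b*(-(432*sqrt(46657) + 93313)^(1/3) + (432*sqrt(46657) + 93313)^(-1/3))/72) + C4*exp(-b*((432*sqrt(46657) + 93313)^(-1/3) + 1 + (432*sqrt(46657) + 93313)^(1/3))/36) + 3*b^3/16 - b^2/64 + 5*b/128


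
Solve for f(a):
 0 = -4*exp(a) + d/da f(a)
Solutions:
 f(a) = C1 + 4*exp(a)


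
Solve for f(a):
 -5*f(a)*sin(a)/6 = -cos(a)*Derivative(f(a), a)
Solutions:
 f(a) = C1/cos(a)^(5/6)


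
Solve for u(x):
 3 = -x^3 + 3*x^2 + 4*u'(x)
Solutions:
 u(x) = C1 + x^4/16 - x^3/4 + 3*x/4


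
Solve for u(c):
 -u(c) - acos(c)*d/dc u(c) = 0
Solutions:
 u(c) = C1*exp(-Integral(1/acos(c), c))


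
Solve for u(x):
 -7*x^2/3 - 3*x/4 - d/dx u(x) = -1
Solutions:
 u(x) = C1 - 7*x^3/9 - 3*x^2/8 + x


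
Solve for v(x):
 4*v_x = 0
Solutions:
 v(x) = C1


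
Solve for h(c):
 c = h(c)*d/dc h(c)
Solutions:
 h(c) = -sqrt(C1 + c^2)
 h(c) = sqrt(C1 + c^2)


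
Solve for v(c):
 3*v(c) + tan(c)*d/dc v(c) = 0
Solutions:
 v(c) = C1/sin(c)^3


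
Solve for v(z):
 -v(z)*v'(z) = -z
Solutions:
 v(z) = -sqrt(C1 + z^2)
 v(z) = sqrt(C1 + z^2)


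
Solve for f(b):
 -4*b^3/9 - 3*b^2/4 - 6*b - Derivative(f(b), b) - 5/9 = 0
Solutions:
 f(b) = C1 - b^4/9 - b^3/4 - 3*b^2 - 5*b/9


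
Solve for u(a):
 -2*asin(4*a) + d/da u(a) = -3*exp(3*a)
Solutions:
 u(a) = C1 + 2*a*asin(4*a) + sqrt(1 - 16*a^2)/2 - exp(3*a)


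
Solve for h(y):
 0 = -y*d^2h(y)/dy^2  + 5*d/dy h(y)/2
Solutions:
 h(y) = C1 + C2*y^(7/2)


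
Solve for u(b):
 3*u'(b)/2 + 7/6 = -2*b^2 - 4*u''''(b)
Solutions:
 u(b) = C1 + C4*exp(-3^(1/3)*b/2) - 4*b^3/9 - 7*b/9 + (C2*sin(3^(5/6)*b/4) + C3*cos(3^(5/6)*b/4))*exp(3^(1/3)*b/4)


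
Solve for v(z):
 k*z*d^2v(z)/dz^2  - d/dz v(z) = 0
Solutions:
 v(z) = C1 + z^(((re(k) + 1)*re(k) + im(k)^2)/(re(k)^2 + im(k)^2))*(C2*sin(log(z)*Abs(im(k))/(re(k)^2 + im(k)^2)) + C3*cos(log(z)*im(k)/(re(k)^2 + im(k)^2)))


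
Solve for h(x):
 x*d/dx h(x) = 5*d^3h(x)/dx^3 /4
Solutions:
 h(x) = C1 + Integral(C2*airyai(10^(2/3)*x/5) + C3*airybi(10^(2/3)*x/5), x)


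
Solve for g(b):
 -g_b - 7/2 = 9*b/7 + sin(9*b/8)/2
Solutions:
 g(b) = C1 - 9*b^2/14 - 7*b/2 + 4*cos(9*b/8)/9


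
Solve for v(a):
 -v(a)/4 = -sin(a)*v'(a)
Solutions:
 v(a) = C1*(cos(a) - 1)^(1/8)/(cos(a) + 1)^(1/8)


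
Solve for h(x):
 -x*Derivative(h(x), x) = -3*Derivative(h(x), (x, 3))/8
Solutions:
 h(x) = C1 + Integral(C2*airyai(2*3^(2/3)*x/3) + C3*airybi(2*3^(2/3)*x/3), x)


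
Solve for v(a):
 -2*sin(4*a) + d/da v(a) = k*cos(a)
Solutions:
 v(a) = C1 + k*sin(a) - cos(4*a)/2


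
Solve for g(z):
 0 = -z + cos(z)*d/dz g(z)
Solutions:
 g(z) = C1 + Integral(z/cos(z), z)


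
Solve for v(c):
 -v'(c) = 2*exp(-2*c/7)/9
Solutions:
 v(c) = C1 + 7*exp(-2*c/7)/9


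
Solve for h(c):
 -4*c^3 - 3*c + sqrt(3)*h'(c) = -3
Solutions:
 h(c) = C1 + sqrt(3)*c^4/3 + sqrt(3)*c^2/2 - sqrt(3)*c


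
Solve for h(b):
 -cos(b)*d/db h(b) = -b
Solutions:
 h(b) = C1 + Integral(b/cos(b), b)


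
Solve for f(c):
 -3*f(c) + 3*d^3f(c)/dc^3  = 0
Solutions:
 f(c) = C3*exp(c) + (C1*sin(sqrt(3)*c/2) + C2*cos(sqrt(3)*c/2))*exp(-c/2)


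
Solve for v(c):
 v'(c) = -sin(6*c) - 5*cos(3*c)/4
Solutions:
 v(c) = C1 - 5*sin(3*c)/12 + cos(6*c)/6


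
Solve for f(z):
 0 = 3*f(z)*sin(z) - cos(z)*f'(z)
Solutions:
 f(z) = C1/cos(z)^3


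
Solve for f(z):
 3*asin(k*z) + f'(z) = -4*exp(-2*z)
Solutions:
 f(z) = C1 - Piecewise((3*z*asin(k*z) - 2*exp(-2*z) + 3*sqrt(-k^2*z^2 + 1)/k, Ne(k, 0)), (-2*exp(-2*z), True))


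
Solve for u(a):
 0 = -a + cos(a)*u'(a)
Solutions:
 u(a) = C1 + Integral(a/cos(a), a)


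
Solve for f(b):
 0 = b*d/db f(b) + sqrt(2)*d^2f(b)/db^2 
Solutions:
 f(b) = C1 + C2*erf(2^(1/4)*b/2)


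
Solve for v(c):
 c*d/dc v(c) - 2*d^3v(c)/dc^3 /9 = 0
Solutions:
 v(c) = C1 + Integral(C2*airyai(6^(2/3)*c/2) + C3*airybi(6^(2/3)*c/2), c)


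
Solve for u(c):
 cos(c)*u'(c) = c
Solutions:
 u(c) = C1 + Integral(c/cos(c), c)


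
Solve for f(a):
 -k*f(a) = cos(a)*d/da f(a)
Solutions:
 f(a) = C1*exp(k*(log(sin(a) - 1) - log(sin(a) + 1))/2)


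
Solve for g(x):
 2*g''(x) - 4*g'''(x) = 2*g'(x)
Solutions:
 g(x) = C1 + (C2*sin(sqrt(7)*x/4) + C3*cos(sqrt(7)*x/4))*exp(x/4)


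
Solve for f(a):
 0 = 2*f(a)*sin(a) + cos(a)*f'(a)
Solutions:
 f(a) = C1*cos(a)^2


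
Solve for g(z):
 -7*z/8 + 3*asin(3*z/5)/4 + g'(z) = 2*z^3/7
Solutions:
 g(z) = C1 + z^4/14 + 7*z^2/16 - 3*z*asin(3*z/5)/4 - sqrt(25 - 9*z^2)/4


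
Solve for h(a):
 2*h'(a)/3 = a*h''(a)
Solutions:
 h(a) = C1 + C2*a^(5/3)


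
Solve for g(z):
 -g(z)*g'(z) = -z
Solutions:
 g(z) = -sqrt(C1 + z^2)
 g(z) = sqrt(C1 + z^2)


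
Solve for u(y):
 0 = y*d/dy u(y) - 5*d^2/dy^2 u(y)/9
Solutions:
 u(y) = C1 + C2*erfi(3*sqrt(10)*y/10)


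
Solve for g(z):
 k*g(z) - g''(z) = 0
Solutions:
 g(z) = C1*exp(-sqrt(k)*z) + C2*exp(sqrt(k)*z)


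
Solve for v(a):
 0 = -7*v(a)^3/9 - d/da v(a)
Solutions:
 v(a) = -3*sqrt(2)*sqrt(-1/(C1 - 7*a))/2
 v(a) = 3*sqrt(2)*sqrt(-1/(C1 - 7*a))/2


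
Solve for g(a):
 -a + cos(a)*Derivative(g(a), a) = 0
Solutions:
 g(a) = C1 + Integral(a/cos(a), a)


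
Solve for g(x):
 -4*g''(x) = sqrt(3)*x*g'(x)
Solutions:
 g(x) = C1 + C2*erf(sqrt(2)*3^(1/4)*x/4)


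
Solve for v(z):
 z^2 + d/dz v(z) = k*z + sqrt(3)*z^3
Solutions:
 v(z) = C1 + k*z^2/2 + sqrt(3)*z^4/4 - z^3/3


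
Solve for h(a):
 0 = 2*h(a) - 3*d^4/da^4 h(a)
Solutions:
 h(a) = C1*exp(-2^(1/4)*3^(3/4)*a/3) + C2*exp(2^(1/4)*3^(3/4)*a/3) + C3*sin(2^(1/4)*3^(3/4)*a/3) + C4*cos(2^(1/4)*3^(3/4)*a/3)


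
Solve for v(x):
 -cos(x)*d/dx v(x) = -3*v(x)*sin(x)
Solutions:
 v(x) = C1/cos(x)^3


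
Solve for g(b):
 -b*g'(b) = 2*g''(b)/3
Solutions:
 g(b) = C1 + C2*erf(sqrt(3)*b/2)


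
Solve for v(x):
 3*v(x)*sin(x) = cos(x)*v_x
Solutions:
 v(x) = C1/cos(x)^3


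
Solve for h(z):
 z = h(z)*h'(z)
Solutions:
 h(z) = -sqrt(C1 + z^2)
 h(z) = sqrt(C1 + z^2)


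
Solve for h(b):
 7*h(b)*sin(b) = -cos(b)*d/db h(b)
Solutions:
 h(b) = C1*cos(b)^7


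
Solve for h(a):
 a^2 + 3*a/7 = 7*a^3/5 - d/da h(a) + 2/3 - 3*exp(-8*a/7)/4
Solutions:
 h(a) = C1 + 7*a^4/20 - a^3/3 - 3*a^2/14 + 2*a/3 + 21*exp(-8*a/7)/32


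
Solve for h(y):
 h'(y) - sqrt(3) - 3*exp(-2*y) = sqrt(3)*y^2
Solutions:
 h(y) = C1 + sqrt(3)*y^3/3 + sqrt(3)*y - 3*exp(-2*y)/2


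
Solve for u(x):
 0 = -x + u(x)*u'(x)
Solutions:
 u(x) = -sqrt(C1 + x^2)
 u(x) = sqrt(C1 + x^2)


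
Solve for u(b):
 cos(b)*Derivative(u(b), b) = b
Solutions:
 u(b) = C1 + Integral(b/cos(b), b)


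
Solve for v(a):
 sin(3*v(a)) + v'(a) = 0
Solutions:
 v(a) = -acos((-C1 - exp(6*a))/(C1 - exp(6*a)))/3 + 2*pi/3
 v(a) = acos((-C1 - exp(6*a))/(C1 - exp(6*a)))/3


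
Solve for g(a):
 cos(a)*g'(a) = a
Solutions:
 g(a) = C1 + Integral(a/cos(a), a)


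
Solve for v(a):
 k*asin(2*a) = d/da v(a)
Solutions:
 v(a) = C1 + k*(a*asin(2*a) + sqrt(1 - 4*a^2)/2)


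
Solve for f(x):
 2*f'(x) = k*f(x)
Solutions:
 f(x) = C1*exp(k*x/2)


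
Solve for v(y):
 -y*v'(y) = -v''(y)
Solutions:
 v(y) = C1 + C2*erfi(sqrt(2)*y/2)


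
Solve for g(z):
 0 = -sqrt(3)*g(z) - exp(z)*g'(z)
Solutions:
 g(z) = C1*exp(sqrt(3)*exp(-z))


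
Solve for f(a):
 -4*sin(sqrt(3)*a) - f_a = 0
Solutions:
 f(a) = C1 + 4*sqrt(3)*cos(sqrt(3)*a)/3


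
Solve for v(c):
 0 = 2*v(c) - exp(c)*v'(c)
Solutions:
 v(c) = C1*exp(-2*exp(-c))


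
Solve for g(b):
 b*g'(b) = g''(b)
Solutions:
 g(b) = C1 + C2*erfi(sqrt(2)*b/2)


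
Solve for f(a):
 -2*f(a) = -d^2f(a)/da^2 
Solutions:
 f(a) = C1*exp(-sqrt(2)*a) + C2*exp(sqrt(2)*a)


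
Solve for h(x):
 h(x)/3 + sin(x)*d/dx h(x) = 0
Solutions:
 h(x) = C1*(cos(x) + 1)^(1/6)/(cos(x) - 1)^(1/6)


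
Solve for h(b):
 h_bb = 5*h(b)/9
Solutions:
 h(b) = C1*exp(-sqrt(5)*b/3) + C2*exp(sqrt(5)*b/3)


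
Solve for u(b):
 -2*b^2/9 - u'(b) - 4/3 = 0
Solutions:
 u(b) = C1 - 2*b^3/27 - 4*b/3


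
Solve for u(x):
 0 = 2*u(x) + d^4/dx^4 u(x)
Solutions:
 u(x) = (C1*sin(2^(3/4)*x/2) + C2*cos(2^(3/4)*x/2))*exp(-2^(3/4)*x/2) + (C3*sin(2^(3/4)*x/2) + C4*cos(2^(3/4)*x/2))*exp(2^(3/4)*x/2)


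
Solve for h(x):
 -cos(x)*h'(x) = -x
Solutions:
 h(x) = C1 + Integral(x/cos(x), x)


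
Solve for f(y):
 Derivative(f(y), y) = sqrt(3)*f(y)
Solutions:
 f(y) = C1*exp(sqrt(3)*y)


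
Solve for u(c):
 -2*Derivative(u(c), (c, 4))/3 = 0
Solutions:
 u(c) = C1 + C2*c + C3*c^2 + C4*c^3


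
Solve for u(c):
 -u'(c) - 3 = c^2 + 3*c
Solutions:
 u(c) = C1 - c^3/3 - 3*c^2/2 - 3*c


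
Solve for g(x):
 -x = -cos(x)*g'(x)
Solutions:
 g(x) = C1 + Integral(x/cos(x), x)


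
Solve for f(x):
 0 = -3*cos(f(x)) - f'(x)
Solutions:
 f(x) = pi - asin((C1 + exp(6*x))/(C1 - exp(6*x)))
 f(x) = asin((C1 + exp(6*x))/(C1 - exp(6*x)))


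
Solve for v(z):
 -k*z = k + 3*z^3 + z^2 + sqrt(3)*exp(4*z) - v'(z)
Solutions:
 v(z) = C1 + k*z^2/2 + k*z + 3*z^4/4 + z^3/3 + sqrt(3)*exp(4*z)/4
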